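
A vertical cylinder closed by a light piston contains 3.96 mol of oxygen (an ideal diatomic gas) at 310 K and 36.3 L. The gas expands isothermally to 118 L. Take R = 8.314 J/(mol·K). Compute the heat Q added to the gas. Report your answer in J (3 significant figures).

Q ≈ 12000 J

Isothermal ⇒ ΔU = 0, so Q = W = nRT ln(V₂/V₁).
Q = (3.96)(8.314)(310) ln(118/36.3) = 10206 × 1.179 = 12032 J.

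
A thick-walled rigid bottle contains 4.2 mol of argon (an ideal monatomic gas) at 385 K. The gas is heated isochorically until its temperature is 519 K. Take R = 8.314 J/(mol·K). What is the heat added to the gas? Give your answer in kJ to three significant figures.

Constant volume ⇒ W = 0, so Q = ΔU = nCᵥΔT with Cᵥ = 3R/2 = 12.47 J/(mol·K).
ΔU = (4.2)(12.47)(519 − 385) = 7019 J.

Q ≈ 7.02 kJ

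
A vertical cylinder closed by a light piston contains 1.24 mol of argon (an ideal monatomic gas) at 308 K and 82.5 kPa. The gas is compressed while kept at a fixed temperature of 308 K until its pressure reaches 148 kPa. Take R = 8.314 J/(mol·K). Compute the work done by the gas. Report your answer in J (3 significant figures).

W ≈ -1860 J

Isothermal process: W = nRT ln(V₂/V₁) = nRT ln(P₁/P₂).
W = (1.24)(8.314)(308) × ln(82.5/148)
  = 3175 × ln(0.5574) = 3175 × -0.5844
W_by_gas = -1856 J.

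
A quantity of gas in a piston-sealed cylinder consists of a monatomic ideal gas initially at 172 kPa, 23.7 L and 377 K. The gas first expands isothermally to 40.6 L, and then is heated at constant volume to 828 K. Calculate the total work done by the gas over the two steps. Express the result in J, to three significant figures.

Step 1 (isothermal): W = P₁V₁ ln(V₂/V₁) = (4076) ln(40.6/23.7) = 2194 J.
Step 2 (isochoric): W = 0 (constant volume).
W_total = 2194 + 0 = 2194 J.

W_total ≈ 2190 J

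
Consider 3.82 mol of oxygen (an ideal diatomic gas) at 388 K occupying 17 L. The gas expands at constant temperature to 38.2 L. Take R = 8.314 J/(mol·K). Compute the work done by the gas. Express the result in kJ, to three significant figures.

W ≈ 9.98 kJ

Isothermal: W = nRT ln(V₂/V₁).
W = (3.82)(8.314)(388) × ln(38.2/17)
  = 12323 × 0.8096
W_by_gas = 9977 J.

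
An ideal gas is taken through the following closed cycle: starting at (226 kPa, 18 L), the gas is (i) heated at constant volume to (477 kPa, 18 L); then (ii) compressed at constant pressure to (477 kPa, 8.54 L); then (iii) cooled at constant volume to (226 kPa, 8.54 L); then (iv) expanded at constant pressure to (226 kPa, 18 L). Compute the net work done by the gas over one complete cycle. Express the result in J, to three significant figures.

W_net ≈ -2370 J

Constant-volume legs do no work.
W(ii) = (477)(8.54 − 18) = -4512 J; W(iv) = (226)(18 − 8.54) = 2138 J.
W_net = -4512 + 2138 = -2374 J (the counter-clockwise enclosed area).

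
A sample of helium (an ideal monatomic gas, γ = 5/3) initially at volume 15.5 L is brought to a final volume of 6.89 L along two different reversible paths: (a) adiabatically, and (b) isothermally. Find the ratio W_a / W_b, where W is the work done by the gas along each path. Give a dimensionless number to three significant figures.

Path (a) adiabatic: W = P₁V₁(1 − (V₁/V₂)^(γ−1))/(γ−1) → W_a/(P₁V₁) = -1.075.
Path (b) isothermal: W = P₁V₁ ln(V₂/V₁) → W_b/(P₁V₁) = -0.8108.
W_a / W_b = -1.075 / -0.8108 = 1.326.

W_a / W_b ≈ 1.33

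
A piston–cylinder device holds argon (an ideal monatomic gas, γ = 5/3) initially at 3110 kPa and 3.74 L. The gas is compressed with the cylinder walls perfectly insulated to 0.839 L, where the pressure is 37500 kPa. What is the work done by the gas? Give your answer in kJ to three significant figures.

Adiabatic: W = (P₁V₁ − P₂V₂)/(γ − 1) with γ = 5/3.
P₁V₁ = 11631 J, P₂V₂ = 31462 J.
W = (11631 − 31462) / 0.6667 = -29747 J.

W ≈ -29.7 kJ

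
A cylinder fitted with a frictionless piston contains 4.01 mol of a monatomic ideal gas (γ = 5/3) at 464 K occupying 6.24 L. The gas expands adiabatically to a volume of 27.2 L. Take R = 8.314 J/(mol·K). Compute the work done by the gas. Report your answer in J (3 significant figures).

W ≈ 14500 J

Adiabatic: TV^(γ−1) = const with γ = 5/3.
T₂ = T₁ (V₁/V₂)^(γ−1) = 464 × (6.24/27.2)^0.667 = 464 × 0.3748 = 173.9 K.
W_by = nCᵥ(T₁ − T₂) = (4.01)(12.47)(464 − 173.9) = 14508 J.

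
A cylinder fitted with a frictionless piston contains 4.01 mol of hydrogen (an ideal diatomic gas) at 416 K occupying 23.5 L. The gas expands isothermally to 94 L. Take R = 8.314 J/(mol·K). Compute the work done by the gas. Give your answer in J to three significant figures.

Isothermal: W = nRT ln(V₂/V₁).
W = (4.01)(8.314)(416) × ln(94/23.5)
  = 13869 × 1.386
W_by_gas = 19227 J.

W ≈ 19200 J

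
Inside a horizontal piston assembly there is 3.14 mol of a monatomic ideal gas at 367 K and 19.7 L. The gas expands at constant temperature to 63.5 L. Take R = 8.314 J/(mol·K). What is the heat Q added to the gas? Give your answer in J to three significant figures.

Isothermal ⇒ ΔU = 0, so Q = W = nRT ln(V₂/V₁).
Q = (3.14)(8.314)(367) ln(63.5/19.7) = 9581 × 1.17 = 11214 J.

Q ≈ 11200 J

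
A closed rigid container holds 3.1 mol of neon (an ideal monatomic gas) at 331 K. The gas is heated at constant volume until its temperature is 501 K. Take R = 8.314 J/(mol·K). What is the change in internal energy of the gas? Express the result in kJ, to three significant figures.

ΔU ≈ 6.57 kJ

Constant volume ⇒ W = 0, so Q = ΔU = nCᵥΔT with Cᵥ = 3R/2 = 12.47 J/(mol·K).
ΔU = (3.1)(12.47)(501 − 331) = 6572 J.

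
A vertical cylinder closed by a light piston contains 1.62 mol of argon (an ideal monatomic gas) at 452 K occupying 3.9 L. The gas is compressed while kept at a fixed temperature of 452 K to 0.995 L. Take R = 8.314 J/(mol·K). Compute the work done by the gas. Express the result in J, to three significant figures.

Isothermal: W = nRT ln(V₂/V₁).
W = (1.62)(8.314)(452) × ln(0.995/3.9)
  = 6088 × -1.366
W_by_gas = -8316 J.

W ≈ -8320 J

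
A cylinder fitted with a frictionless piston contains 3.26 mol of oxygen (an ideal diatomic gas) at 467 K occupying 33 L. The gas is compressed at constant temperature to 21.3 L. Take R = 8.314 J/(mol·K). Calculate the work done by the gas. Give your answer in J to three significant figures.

Isothermal: W = nRT ln(V₂/V₁).
W = (3.26)(8.314)(467) × ln(21.3/33)
  = 12657 × -0.4378
W_by_gas = -5541 J.

W ≈ -5540 J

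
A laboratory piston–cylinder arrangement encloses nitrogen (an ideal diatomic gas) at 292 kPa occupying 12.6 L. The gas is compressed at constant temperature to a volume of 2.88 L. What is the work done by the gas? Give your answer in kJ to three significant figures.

W ≈ -5.43 kJ

Isothermal: W = nRT ln(V₂/V₁) = P₁V₁ ln(V₂/V₁).
P₁V₁ = (292 kPa)(12.6 L) = 3679 J.
W = 3679 × ln(2.88/12.6) = 3679 × -1.476
W_by_gas = -5430 J.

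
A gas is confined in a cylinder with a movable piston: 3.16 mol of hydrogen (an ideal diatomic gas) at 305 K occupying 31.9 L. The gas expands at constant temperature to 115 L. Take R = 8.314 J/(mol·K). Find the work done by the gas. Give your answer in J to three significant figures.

W ≈ 10300 J

Isothermal: W = nRT ln(V₂/V₁).
W = (3.16)(8.314)(305) × ln(115/31.9)
  = 8013 × 1.282
W_by_gas = 10275 J.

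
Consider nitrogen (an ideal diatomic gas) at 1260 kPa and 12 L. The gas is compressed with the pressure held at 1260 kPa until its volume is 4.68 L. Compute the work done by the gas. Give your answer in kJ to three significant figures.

Isobaric: W = P ΔV.
W = (1260 kPa)(4.68 − 12 L) = (1260)(-7.32) = -9223 J.

W ≈ -9.22 kJ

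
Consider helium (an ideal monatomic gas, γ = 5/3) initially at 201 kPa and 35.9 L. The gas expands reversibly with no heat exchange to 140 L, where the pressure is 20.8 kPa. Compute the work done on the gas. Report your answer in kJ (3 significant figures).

Adiabatic: W = (P₁V₁ − P₂V₂)/(γ − 1) with γ = 5/3.
P₁V₁ = 7216 J, P₂V₂ = 2912 J.
W = (7216 − 2912) / 0.6667 = 6456 J.
Work on gas = −W_by = -6456 J.

W ≈ -6.46 kJ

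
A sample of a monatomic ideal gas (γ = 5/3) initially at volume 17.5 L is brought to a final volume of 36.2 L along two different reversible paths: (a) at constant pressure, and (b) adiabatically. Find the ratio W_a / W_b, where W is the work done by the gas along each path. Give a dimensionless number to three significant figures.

Path (a) isobaric: W = P₁(V₂ − V₁) → W_a/(P₁V₁) = 1.069.
Path (b) adiabatic: W = P₁V₁(1 − (V₁/V₂)^(γ−1))/(γ−1) → W_b/(P₁V₁) = 0.5761.
W_a / W_b = 1.069 / 0.5761 = 1.855.

W_a / W_b ≈ 1.85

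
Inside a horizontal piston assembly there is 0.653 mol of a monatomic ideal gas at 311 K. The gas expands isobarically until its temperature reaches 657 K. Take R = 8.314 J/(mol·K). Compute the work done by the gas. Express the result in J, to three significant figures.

Isobaric: W = P ΔV = nR ΔT.
W = (0.653)(8.314)(657 − 311) = 1878 J.

W ≈ 1880 J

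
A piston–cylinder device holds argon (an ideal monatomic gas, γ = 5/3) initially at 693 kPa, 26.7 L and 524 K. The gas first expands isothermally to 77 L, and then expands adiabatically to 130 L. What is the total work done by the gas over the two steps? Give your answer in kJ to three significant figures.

W_total ≈ 27.8 kJ

Step 1 (isothermal): W = P₁V₁ ln(V₂/V₁) = (18503) ln(77/26.7) = 19597 J.
After step 1: P = 240.3 kPa, V = 77 L, T = 524 K.
Step 2 (adiabatic): W = (P₁V₁ − P₂V₂)/(γ−1) = (18503 − 13050)/0.667 = 8180 J.
W_total = 19597 + 8180 = 27777 J.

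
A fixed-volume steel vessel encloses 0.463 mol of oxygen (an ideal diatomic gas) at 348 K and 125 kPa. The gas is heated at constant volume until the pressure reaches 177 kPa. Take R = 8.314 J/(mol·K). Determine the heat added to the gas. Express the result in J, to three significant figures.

Constant volume ⇒ W = 0, so Q = ΔU = nCᵥΔT with Cᵥ = 5R/2 = 20.79 J/(mol·K).
At constant V, T₂/T₁ = P₂/P₁ ⇒ ΔT = T₁(P₂/P₁ − 1) = 348·(177/125 − 1) = 144.8 K.
ΔU = (0.463)(20.79)(144.8) = 1393 J.

Q ≈ 1390 J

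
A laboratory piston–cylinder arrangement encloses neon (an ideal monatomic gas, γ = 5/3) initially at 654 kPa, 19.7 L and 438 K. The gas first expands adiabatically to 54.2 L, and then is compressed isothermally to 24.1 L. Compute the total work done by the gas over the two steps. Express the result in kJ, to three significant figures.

Step 1 (adiabatic): W = (P₁V₁ − P₂V₂)/(γ−1) = (12884 − 6562)/0.667 = 9483 J.
After step 1: P = 121.1 kPa, V = 54.2 L, T = 223.1 K.
Step 2 (isothermal): W = P₁V₁ ln(V₂/V₁) = (6562) ln(24.1/54.2) = -5318 J.
W_total = 9483 − 5318 = 4165 J.

W_total ≈ 4.16 kJ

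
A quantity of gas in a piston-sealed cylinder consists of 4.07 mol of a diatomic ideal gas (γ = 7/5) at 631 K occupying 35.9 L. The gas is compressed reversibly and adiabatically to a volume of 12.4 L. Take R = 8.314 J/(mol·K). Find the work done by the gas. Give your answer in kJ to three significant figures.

Adiabatic: TV^(γ−1) = const with γ = 7/5.
T₂ = T₁ (V₁/V₂)^(γ−1) = 631 × (35.9/12.4)^0.4 = 631 × 1.53 = 965.4 K.
W_by = nCᵥ(T₁ − T₂) = (4.07)(20.79)(631 − 965.4) = -28287 J.

W ≈ -28.3 kJ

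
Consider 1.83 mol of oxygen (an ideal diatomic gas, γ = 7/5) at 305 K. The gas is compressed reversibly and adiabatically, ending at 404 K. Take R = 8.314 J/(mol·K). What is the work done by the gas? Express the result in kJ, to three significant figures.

Adiabatic ⇒ Q = 0, so W_by = −ΔU = nCᵥ(T₁ − T₂).
Cᵥ = 5R/2 = 20.79 J/(mol·K).
W = (1.83)(20.79)(305 − 404) = -3766 J.

W ≈ -3.77 kJ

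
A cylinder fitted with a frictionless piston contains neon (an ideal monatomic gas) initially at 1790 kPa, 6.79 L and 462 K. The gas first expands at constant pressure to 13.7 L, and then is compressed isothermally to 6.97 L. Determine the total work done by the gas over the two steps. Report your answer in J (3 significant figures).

Step 1 (isobaric): W = PΔV = (1790 kPa)(13.7 − 6.79 L) = 12369 J.
After step 1: P = 1790 kPa, V = 13.7 L, T = 932.2 K.
Step 2 (isothermal): W = P₁V₁ ln(V₂/V₁) = (24523) ln(6.97/13.7) = -16572 J.
W_total = 12369 − 16572 = -4203 J.

W_total ≈ -4200 J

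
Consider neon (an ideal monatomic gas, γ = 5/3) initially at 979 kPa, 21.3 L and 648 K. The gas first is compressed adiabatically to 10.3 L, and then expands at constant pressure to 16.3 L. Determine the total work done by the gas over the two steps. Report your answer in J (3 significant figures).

Step 1 (adiabatic): W = (P₁V₁ − P₂V₂)/(γ−1) = (20853 − 33847)/0.667 = -19492 J.
After step 1: P = 3286 kPa, V = 10.3 L, T = 1052 K.
Step 2 (isobaric): W = PΔV = (3286 kPa)(16.3 − 10.3 L) = 19717 J.
W_total = -19492 + 19717 = 225 J.

W_total ≈ 225 J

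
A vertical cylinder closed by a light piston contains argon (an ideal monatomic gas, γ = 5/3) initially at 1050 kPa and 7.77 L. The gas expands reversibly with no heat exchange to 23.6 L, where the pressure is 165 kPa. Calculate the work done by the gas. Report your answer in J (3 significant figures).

Adiabatic: W = (P₁V₁ − P₂V₂)/(γ − 1) with γ = 5/3.
P₁V₁ = 8158 J, P₂V₂ = 3894 J.
W = (8158 − 3894) / 0.6667 = 6397 J.

W ≈ 6400 J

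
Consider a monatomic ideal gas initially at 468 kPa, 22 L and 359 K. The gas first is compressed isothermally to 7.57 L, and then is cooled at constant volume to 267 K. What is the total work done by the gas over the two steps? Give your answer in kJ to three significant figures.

W_total ≈ -11.0 kJ

Step 1 (isothermal): W = P₁V₁ ln(V₂/V₁) = (10296) ln(7.57/22) = -10984 J.
Step 2 (isochoric): W = 0 (constant volume).
W_total = -10984 + 0 = -10984 J.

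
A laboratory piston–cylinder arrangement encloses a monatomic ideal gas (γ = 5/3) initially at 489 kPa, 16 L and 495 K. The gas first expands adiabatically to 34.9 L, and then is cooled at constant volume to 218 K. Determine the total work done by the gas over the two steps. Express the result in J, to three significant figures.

W_total ≈ 4760 J

Step 1 (adiabatic): W = (P₁V₁ − P₂V₂)/(γ−1) = (7824 − 4652)/0.667 = 4758 J.
Step 2 (isochoric): W = 0 (constant volume).
W_total = 4758 + 0 = 4758 J.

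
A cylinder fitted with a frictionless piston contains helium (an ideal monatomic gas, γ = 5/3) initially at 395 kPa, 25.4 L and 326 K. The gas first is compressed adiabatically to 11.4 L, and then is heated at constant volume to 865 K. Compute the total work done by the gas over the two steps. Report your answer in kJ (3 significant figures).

W_total ≈ -10.6 kJ

Step 1 (adiabatic): W = (P₁V₁ − P₂V₂)/(γ−1) = (10033 − 17115)/0.667 = -10623 J.
Step 2 (isochoric): W = 0 (constant volume).
W_total = -10623 + 0 = -10623 J.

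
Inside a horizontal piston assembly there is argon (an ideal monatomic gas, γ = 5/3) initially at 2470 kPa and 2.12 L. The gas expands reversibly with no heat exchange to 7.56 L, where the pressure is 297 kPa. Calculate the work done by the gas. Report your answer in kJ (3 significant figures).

Adiabatic: W = (P₁V₁ − P₂V₂)/(γ − 1) with γ = 5/3.
P₁V₁ = 5236 J, P₂V₂ = 2245 J.
W = (5236 − 2245) / 0.6667 = 4487 J.

W ≈ 4.49 kJ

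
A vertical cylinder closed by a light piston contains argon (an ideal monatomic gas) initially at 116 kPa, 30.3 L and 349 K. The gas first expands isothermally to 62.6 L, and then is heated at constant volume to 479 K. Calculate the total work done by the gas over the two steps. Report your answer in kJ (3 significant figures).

Step 1 (isothermal): W = P₁V₁ ln(V₂/V₁) = (3515) ln(62.6/30.3) = 2550 J.
Step 2 (isochoric): W = 0 (constant volume).
W_total = 2550 + 0 = 2550 J.

W_total ≈ 2.55 kJ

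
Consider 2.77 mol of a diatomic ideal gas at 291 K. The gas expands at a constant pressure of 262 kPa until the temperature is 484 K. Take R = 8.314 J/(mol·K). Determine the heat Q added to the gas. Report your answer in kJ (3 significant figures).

Isobaric: W = nRΔT = (2.77)(8.314)(193) = 4445 J.
ΔU = nCᵥΔT with Cᵥ = 5R/2: ΔU = (2.77)(20.79)(193) = 11112 J.
Q = ΔU + W = 11112 + 4445 = 15557 J.

Q ≈ 15.6 kJ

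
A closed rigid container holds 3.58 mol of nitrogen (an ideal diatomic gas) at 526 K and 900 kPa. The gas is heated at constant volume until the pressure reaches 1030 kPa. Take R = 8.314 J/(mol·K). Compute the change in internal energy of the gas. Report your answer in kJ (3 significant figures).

Constant volume ⇒ W = 0, so Q = ΔU = nCᵥΔT with Cᵥ = 5R/2 = 20.79 J/(mol·K).
At constant V, T₂/T₁ = P₂/P₁ ⇒ ΔT = T₁(P₂/P₁ − 1) = 526·(1030/900 − 1) = 75.98 K.
ΔU = (3.58)(20.79)(75.98) = 5654 J.

ΔU ≈ 5.65 kJ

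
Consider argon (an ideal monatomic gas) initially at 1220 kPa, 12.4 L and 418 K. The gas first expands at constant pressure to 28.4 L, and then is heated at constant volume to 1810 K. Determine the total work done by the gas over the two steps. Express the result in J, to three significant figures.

Step 1 (isobaric): W = PΔV = (1220 kPa)(28.4 − 12.4 L) = 19520 J.
Step 2 (isochoric): W = 0 (constant volume).
W_total = 19520 + 0 = 19520 J.

W_total ≈ 19500 J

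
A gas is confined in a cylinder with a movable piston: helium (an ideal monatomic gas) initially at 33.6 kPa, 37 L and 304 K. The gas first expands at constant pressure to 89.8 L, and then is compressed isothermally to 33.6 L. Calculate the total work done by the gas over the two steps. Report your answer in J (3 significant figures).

W_total ≈ -1190 J

Step 1 (isobaric): W = PΔV = (33.6 kPa)(89.8 − 37 L) = 1774 J.
After step 1: P = 33.6 kPa, V = 89.8 L, T = 737.8 K.
Step 2 (isothermal): W = P₁V₁ ln(V₂/V₁) = (3017) ln(33.6/89.8) = -2966 J.
W_total = 1774 − 2966 = -1192 J.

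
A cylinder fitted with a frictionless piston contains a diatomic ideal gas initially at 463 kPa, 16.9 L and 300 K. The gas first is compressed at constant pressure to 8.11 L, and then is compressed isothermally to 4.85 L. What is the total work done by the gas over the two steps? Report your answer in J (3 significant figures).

Step 1 (isobaric): W = PΔV = (463 kPa)(8.11 − 16.9 L) = -4070 J.
After step 1: P = 463 kPa, V = 8.11 L, T = 144 K.
Step 2 (isothermal): W = P₁V₁ ln(V₂/V₁) = (3755) ln(4.85/8.11) = -1930 J.
W_total = -4070 − 1930 = -6000 J.

W_total ≈ -6000 J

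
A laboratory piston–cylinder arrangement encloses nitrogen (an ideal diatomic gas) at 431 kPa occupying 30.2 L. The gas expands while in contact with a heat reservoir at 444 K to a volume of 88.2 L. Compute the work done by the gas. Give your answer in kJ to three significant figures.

W ≈ 14.0 kJ

Isothermal: W = nRT ln(V₂/V₁) = P₁V₁ ln(V₂/V₁).
P₁V₁ = (431 kPa)(30.2 L) = 13016 J.
W = 13016 × ln(88.2/30.2) = 13016 × 1.072
W_by_gas = 13950 J.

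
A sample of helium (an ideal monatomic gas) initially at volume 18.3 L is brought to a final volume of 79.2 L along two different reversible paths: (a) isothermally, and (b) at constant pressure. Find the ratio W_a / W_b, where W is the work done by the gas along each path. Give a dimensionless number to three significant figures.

W_a / W_b ≈ 0.440

Path (a) isothermal: W = P₁V₁ ln(V₂/V₁) → W_a/(P₁V₁) = 1.465.
Path (b) isobaric: W = P₁(V₂ − V₁) → W_b/(P₁V₁) = 3.328.
W_a / W_b = 1.465 / 3.328 = 0.4402.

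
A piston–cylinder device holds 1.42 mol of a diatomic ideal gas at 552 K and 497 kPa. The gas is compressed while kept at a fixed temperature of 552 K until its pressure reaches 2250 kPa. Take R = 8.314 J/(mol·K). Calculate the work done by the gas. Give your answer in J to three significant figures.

Isothermal process: W = nRT ln(V₂/V₁) = nRT ln(P₁/P₂).
W = (1.42)(8.314)(552) × ln(497/2250)
  = 6517 × ln(0.2209) = 6517 × -1.51
W_by_gas = -9841 J.

W ≈ -9840 J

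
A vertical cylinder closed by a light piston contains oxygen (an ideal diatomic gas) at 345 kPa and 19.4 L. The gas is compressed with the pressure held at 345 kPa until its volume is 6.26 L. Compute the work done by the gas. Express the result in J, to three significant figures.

W ≈ -4530 J

Isobaric: W = P ΔV.
W = (345 kPa)(6.26 − 19.4 L) = (345)(-13.14) = -4533 J.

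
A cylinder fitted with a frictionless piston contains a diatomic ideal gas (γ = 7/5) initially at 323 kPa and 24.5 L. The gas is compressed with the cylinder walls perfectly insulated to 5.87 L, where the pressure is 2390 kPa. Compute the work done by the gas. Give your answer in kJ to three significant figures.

W ≈ -15.3 kJ

Adiabatic: W = (P₁V₁ − P₂V₂)/(γ − 1) with γ = 7/5.
P₁V₁ = 7914 J, P₂V₂ = 14029 J.
W = (7914 − 14029) / 0.4 = -15290 J.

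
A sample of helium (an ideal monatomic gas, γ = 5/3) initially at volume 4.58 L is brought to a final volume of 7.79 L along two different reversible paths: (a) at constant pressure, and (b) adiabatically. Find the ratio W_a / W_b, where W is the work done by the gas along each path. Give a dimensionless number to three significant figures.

Path (a) isobaric: W = P₁(V₂ − V₁) → W_a/(P₁V₁) = 0.7009.
Path (b) adiabatic: W = P₁V₁(1 − (V₁/V₂)^(γ−1))/(γ−1) → W_b/(P₁V₁) = 0.4473.
W_a / W_b = 0.7009 / 0.4473 = 1.567.

W_a / W_b ≈ 1.57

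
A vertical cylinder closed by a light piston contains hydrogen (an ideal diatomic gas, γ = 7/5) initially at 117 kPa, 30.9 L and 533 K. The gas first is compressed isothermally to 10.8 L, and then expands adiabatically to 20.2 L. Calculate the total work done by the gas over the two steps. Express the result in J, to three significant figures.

Step 1 (isothermal): W = P₁V₁ ln(V₂/V₁) = (3615) ln(10.8/30.9) = -3800 J.
After step 1: P = 334.7 kPa, V = 10.8 L, T = 533 K.
Step 2 (adiabatic): W = (P₁V₁ − P₂V₂)/(γ−1) = (3615 − 2814)/0.4 = 2002 J.
W_total = -3800 + 2002 = -1798 J.

W_total ≈ -1800 J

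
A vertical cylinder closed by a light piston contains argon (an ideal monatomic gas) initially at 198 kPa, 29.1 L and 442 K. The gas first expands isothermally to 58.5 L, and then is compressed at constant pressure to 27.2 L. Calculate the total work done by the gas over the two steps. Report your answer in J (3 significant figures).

W_total ≈ 941 J

Step 1 (isothermal): W = P₁V₁ ln(V₂/V₁) = (5762) ln(58.5/29.1) = 4023 J.
After step 1: P = 98.49 kPa, V = 58.5 L, T = 442 K.
Step 2 (isobaric): W = PΔV = (98.49 kPa)(27.2 − 58.5 L) = -3083 J.
W_total = 4023 − 3083 = 940.6 J.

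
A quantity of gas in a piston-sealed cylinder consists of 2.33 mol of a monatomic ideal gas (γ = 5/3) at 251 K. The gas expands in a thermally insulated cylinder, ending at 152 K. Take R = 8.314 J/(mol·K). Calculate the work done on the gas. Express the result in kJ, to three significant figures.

Adiabatic ⇒ Q = 0, so W_by = −ΔU = nCᵥ(T₁ − T₂).
Cᵥ = 3R/2 = 12.47 J/(mol·K).
W = (2.33)(12.47)(251 − 152) = 2877 J.
Work on gas = −W_by = -2877 J.

W ≈ -2.88 kJ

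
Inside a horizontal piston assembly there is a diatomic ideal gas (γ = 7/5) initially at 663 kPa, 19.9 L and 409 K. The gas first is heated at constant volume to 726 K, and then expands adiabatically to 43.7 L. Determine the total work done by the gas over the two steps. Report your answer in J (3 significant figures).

Step 1 (isochoric): W = 0 (constant volume).
After step 1: P = 1177 kPa (V unchanged).
Step 2 (adiabatic): W = (P₁V₁ − P₂V₂)/(γ−1) = (23420 − 17097)/0.4 = 15806 J.
W_total = 0 + 15806 = 15806 J.

W_total ≈ 15800 J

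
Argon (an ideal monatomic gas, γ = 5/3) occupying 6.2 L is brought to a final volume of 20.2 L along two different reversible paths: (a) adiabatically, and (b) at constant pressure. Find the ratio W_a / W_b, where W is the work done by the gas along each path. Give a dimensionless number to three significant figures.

Path (a) adiabatic: W = P₁V₁(1 − (V₁/V₂)^(γ−1))/(γ−1) → W_a/(P₁V₁) = 0.8175.
Path (b) isobaric: W = P₁(V₂ − V₁) → W_b/(P₁V₁) = 2.258.
W_a / W_b = 0.8175 / 2.258 = 0.362.

W_a / W_b ≈ 0.362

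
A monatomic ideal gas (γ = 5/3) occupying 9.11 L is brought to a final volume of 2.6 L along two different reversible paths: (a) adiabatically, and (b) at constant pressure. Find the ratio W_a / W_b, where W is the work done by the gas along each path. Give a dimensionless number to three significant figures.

W_a / W_b ≈ 2.74

Path (a) adiabatic: W = P₁V₁(1 − (V₁/V₂)^(γ−1))/(γ−1) → W_a/(P₁V₁) = -1.96.
Path (b) isobaric: W = P₁(V₂ − V₁) → W_b/(P₁V₁) = -0.7146.
W_a / W_b = -1.96 / -0.7146 = 2.743.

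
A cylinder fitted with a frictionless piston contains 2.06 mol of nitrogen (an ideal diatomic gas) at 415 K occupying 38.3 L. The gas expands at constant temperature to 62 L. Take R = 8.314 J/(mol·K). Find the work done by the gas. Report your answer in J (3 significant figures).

W ≈ 3420 J

Isothermal: W = nRT ln(V₂/V₁).
W = (2.06)(8.314)(415) × ln(62/38.3)
  = 7108 × 0.4817
W_by_gas = 3424 J.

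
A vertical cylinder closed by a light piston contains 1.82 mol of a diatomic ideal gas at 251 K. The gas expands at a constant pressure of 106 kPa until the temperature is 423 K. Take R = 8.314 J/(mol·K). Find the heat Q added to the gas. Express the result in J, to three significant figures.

Isobaric: W = nRΔT = (1.82)(8.314)(172) = 2603 J.
ΔU = nCᵥΔT with Cᵥ = 5R/2: ΔU = (1.82)(20.79)(172) = 6507 J.
Q = ΔU + W = 6507 + 2603 = 9109 J.

Q ≈ 9110 J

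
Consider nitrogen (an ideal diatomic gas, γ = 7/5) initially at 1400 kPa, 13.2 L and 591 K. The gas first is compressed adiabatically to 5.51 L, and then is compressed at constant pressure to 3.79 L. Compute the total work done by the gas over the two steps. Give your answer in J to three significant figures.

Step 1 (adiabatic): W = (P₁V₁ − P₂V₂)/(γ−1) = (18480 − 26210)/0.4 = -19326 J.
After step 1: P = 4757 kPa, V = 5.51 L, T = 838.2 K.
Step 2 (isobaric): W = PΔV = (4757 kPa)(3.79 − 5.51 L) = -8182 J.
W_total = -19326 − 8182 = -27507 J.

W_total ≈ -27500 J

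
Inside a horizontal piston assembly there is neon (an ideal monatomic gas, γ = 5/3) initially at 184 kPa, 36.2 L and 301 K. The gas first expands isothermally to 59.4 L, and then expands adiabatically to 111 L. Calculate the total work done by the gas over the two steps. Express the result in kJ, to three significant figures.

Step 1 (isothermal): W = P₁V₁ ln(V₂/V₁) = (6661) ln(59.4/36.2) = 3299 J.
After step 1: P = 112.1 kPa, V = 59.4 L, T = 301 K.
Step 2 (adiabatic): W = (P₁V₁ − P₂V₂)/(γ−1) = (6661 − 4390)/0.667 = 3406 J.
W_total = 3299 + 3406 = 6704 J.

W_total ≈ 6.70 kJ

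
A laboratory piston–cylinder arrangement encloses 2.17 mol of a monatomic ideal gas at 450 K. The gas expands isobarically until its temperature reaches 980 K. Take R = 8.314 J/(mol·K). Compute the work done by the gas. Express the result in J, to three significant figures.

W ≈ 9560 J

Isobaric: W = P ΔV = nR ΔT.
W = (2.17)(8.314)(980 − 450) = 9562 J.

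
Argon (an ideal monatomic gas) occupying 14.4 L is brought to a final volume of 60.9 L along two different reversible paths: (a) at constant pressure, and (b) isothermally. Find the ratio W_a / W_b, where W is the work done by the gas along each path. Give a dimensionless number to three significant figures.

Path (a) isobaric: W = P₁(V₂ − V₁) → W_a/(P₁V₁) = 3.229.
Path (b) isothermal: W = P₁V₁ ln(V₂/V₁) → W_b/(P₁V₁) = 1.442.
W_a / W_b = 3.229 / 1.442 = 2.239.

W_a / W_b ≈ 2.24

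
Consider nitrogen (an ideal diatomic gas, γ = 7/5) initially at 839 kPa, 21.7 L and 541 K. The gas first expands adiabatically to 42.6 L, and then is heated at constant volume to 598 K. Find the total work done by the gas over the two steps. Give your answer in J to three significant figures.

Step 1 (adiabatic): W = (P₁V₁ − P₂V₂)/(γ−1) = (18206 − 13901)/0.4 = 10764 J.
Step 2 (isochoric): W = 0 (constant volume).
W_total = 10764 + 0 = 10764 J.

W_total ≈ 10800 J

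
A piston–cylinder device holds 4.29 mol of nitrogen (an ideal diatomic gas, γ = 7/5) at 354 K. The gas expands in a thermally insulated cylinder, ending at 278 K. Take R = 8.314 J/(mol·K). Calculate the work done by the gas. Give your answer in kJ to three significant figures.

Adiabatic ⇒ Q = 0, so W_by = −ΔU = nCᵥ(T₁ − T₂).
Cᵥ = 5R/2 = 20.79 J/(mol·K).
W = (4.29)(20.79)(354 − 278) = 6777 J.

W ≈ 6.78 kJ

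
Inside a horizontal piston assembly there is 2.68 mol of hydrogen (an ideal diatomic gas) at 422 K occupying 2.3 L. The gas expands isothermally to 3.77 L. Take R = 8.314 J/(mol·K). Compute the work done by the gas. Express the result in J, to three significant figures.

W ≈ 4650 J

Isothermal: W = nRT ln(V₂/V₁).
W = (2.68)(8.314)(422) × ln(3.77/2.3)
  = 9403 × 0.4942
W_by_gas = 4647 J.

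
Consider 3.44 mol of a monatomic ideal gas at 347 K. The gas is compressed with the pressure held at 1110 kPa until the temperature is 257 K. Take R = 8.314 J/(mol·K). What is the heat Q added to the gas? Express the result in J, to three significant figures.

Isobaric: W = nRΔT = (3.44)(8.314)(-90) = -2574 J.
ΔU = nCᵥΔT with Cᵥ = 3R/2: ΔU = (3.44)(12.47)(-90) = -3861 J.
Q = ΔU + W = -3861 − 2574 = -6435 J.

Q ≈ -6440 J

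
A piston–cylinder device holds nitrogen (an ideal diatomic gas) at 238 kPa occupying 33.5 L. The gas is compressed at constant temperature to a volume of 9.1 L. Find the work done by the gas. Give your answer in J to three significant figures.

Isothermal: W = nRT ln(V₂/V₁) = P₁V₁ ln(V₂/V₁).
P₁V₁ = (238 kPa)(33.5 L) = 7973 J.
W = 7973 × ln(9.1/33.5) = 7973 × -1.303
W_by_gas = -10391 J.

W ≈ -10400 J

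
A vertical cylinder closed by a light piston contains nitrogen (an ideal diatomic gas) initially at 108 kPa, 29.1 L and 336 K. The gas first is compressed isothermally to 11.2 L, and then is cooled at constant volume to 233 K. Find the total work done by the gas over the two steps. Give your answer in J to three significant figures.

W_total ≈ -3000 J

Step 1 (isothermal): W = P₁V₁ ln(V₂/V₁) = (3143) ln(11.2/29.1) = -3001 J.
Step 2 (isochoric): W = 0 (constant volume).
W_total = -3001 + 0 = -3001 J.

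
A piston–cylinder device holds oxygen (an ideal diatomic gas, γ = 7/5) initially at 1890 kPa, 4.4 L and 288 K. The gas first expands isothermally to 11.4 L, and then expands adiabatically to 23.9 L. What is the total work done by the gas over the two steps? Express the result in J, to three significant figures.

Step 1 (isothermal): W = P₁V₁ ln(V₂/V₁) = (8316) ln(11.4/4.4) = 7917 J.
After step 1: P = 729.5 kPa, V = 11.4 L, T = 288 K.
Step 2 (adiabatic): W = (P₁V₁ − P₂V₂)/(γ−1) = (8316 − 6185)/0.4 = 5328 J.
W_total = 7917 + 5328 = 13245 J.

W_total ≈ 13200 J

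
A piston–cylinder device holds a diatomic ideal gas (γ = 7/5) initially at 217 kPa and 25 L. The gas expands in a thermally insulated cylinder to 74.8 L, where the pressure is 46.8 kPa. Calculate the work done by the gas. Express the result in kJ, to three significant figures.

Adiabatic: W = (P₁V₁ − P₂V₂)/(γ − 1) with γ = 7/5.
P₁V₁ = 5425 J, P₂V₂ = 3501 J.
W = (5425 − 3501) / 0.4 = 4811 J.

W ≈ 4.81 kJ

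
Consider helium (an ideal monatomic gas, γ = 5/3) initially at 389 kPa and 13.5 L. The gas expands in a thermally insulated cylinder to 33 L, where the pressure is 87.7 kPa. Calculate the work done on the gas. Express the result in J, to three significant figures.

W ≈ -3540 J

Adiabatic: W = (P₁V₁ − P₂V₂)/(γ − 1) with γ = 5/3.
P₁V₁ = 5252 J, P₂V₂ = 2894 J.
W = (5252 − 2894) / 0.6667 = 3536 J.
Work on gas = −W_by = -3536 J.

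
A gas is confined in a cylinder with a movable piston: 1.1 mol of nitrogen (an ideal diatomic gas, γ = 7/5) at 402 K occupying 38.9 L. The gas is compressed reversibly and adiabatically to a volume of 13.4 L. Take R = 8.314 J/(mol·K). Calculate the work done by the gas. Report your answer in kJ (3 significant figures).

Adiabatic: TV^(γ−1) = const with γ = 7/5.
T₂ = T₁ (V₁/V₂)^(γ−1) = 402 × (38.9/13.4)^0.4 = 402 × 1.532 = 615.7 K.
W_by = nCᵥ(T₁ − T₂) = (1.1)(20.79)(402 − 615.7) = -4886 J.

W ≈ -4.89 kJ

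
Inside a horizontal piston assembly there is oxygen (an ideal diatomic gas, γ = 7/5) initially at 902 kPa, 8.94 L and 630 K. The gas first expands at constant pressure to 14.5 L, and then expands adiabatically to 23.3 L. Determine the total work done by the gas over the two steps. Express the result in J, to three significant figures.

Step 1 (isobaric): W = PΔV = (902 kPa)(14.5 − 8.94 L) = 5015 J.
After step 1: P = 902 kPa, V = 14.5 L, T = 1022 K.
Step 2 (adiabatic): W = (P₁V₁ − P₂V₂)/(γ−1) = (13079 − 10819)/0.4 = 5650 J.
W_total = 5015 + 5650 = 10666 J.

W_total ≈ 10700 J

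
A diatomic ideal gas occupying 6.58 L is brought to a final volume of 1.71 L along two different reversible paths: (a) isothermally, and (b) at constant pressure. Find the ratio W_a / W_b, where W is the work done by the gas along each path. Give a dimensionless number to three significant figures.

W_a / W_b ≈ 1.82

Path (a) isothermal: W = P₁V₁ ln(V₂/V₁) → W_a/(P₁V₁) = -1.348.
Path (b) isobaric: W = P₁(V₂ − V₁) → W_b/(P₁V₁) = -0.7401.
W_a / W_b = -1.348 / -0.7401 = 1.821.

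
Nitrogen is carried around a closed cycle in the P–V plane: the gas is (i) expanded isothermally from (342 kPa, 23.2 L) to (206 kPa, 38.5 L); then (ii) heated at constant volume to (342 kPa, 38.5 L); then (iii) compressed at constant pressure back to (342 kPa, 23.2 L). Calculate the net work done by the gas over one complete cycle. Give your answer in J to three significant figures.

W_net ≈ -1210 J

Leg (i): W = PᵢVᵢ ln(V_f/Vᵢ) = (7934) ln(38.5/23.2) = 4019 J.
Leg (ii): W = 0.
Leg (iii): W = PΔV = (342)(23.2 − 38.5) = -5233 J.
W_net = 4019 − 5233 = -1214 J.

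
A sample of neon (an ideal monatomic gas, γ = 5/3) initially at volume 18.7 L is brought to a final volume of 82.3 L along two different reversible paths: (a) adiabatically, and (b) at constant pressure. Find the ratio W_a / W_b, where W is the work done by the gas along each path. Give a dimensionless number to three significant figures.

W_a / W_b ≈ 0.277

Path (a) adiabatic: W = P₁V₁(1 − (V₁/V₂)^(γ−1))/(γ−1) → W_a/(P₁V₁) = 0.9415.
Path (b) isobaric: W = P₁(V₂ − V₁) → W_b/(P₁V₁) = 3.401.
W_a / W_b = 0.9415 / 3.401 = 0.2768.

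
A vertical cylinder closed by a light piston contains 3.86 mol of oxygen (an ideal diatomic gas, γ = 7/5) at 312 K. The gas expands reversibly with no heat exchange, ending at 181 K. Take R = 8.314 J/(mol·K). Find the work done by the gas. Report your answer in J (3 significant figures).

Adiabatic ⇒ Q = 0, so W_by = −ΔU = nCᵥ(T₁ − T₂).
Cᵥ = 5R/2 = 20.79 J/(mol·K).
W = (3.86)(20.79)(312 − 181) = 10510 J.

W ≈ 10500 J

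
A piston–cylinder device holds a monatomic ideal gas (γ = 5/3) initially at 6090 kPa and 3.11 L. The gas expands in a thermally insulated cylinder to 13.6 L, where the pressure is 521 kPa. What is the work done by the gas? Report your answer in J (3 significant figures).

Adiabatic: W = (P₁V₁ − P₂V₂)/(γ − 1) with γ = 5/3.
P₁V₁ = 18940 J, P₂V₂ = 7086 J.
W = (18940 − 7086) / 0.6667 = 17781 J.

W ≈ 17800 J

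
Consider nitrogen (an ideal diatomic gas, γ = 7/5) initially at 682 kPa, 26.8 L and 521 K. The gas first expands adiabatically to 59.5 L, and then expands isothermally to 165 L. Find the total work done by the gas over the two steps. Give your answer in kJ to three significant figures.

Step 1 (adiabatic): W = (P₁V₁ − P₂V₂)/(γ−1) = (18278 − 13285)/0.4 = 12481 J.
After step 1: P = 223.3 kPa, V = 59.5 L, T = 378.7 K.
Step 2 (isothermal): W = P₁V₁ ln(V₂/V₁) = (13285) ln(165/59.5) = 13550 J.
W_total = 12481 + 13550 = 26032 J.

W_total ≈ 26.0 kJ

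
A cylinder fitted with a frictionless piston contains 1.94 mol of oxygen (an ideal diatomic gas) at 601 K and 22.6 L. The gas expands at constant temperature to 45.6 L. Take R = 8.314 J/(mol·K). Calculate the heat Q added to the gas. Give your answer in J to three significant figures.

Isothermal ⇒ ΔU = 0, so Q = W = nRT ln(V₂/V₁).
Q = (1.94)(8.314)(601) ln(45.6/22.6) = 9694 × 0.702 = 6805 J.

Q ≈ 6800 J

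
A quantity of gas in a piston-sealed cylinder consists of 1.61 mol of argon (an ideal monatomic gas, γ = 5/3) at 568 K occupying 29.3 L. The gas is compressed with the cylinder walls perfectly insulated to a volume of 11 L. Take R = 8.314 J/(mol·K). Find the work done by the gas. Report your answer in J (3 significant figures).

W ≈ -10500 J

Adiabatic: TV^(γ−1) = const with γ = 5/3.
T₂ = T₁ (V₁/V₂)^(γ−1) = 568 × (29.3/11)^0.667 = 568 × 1.922 = 1091 K.
W_by = nCᵥ(T₁ − T₂) = (1.61)(12.47)(568 − 1091) = -10510 J.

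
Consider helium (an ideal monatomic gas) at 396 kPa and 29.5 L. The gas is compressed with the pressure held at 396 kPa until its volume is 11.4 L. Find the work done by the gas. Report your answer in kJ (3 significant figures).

Isobaric: W = P ΔV.
W = (396 kPa)(11.4 − 29.5 L) = (396)(-18.1) = -7168 J.

W ≈ -7.17 kJ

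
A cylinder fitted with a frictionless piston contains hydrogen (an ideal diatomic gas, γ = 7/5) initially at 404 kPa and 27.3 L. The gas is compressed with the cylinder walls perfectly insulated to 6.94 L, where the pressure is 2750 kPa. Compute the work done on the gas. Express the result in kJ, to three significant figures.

Adiabatic: W = (P₁V₁ − P₂V₂)/(γ − 1) with γ = 7/5.
P₁V₁ = 11029 J, P₂V₂ = 19085 J.
W = (11029 − 19085) / 0.4 = -20140 J.
Work on gas = −W_by = 20140 J.

W ≈ 20.1 kJ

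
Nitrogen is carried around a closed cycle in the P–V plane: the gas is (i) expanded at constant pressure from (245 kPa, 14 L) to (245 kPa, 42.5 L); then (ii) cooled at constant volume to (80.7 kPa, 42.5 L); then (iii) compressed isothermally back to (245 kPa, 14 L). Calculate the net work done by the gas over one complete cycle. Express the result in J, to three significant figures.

W_net ≈ 3170 J

Leg (i): W = PΔV = (245)(42.5 − 14) = 6982 J.
Leg (ii): W = 0.
Leg (iii): W = PᵢVᵢ ln(V_f/Vᵢ) = (3430) ln(14/42.5) = -3809 J.
W_net = 6982 − 3809 = 3174 J.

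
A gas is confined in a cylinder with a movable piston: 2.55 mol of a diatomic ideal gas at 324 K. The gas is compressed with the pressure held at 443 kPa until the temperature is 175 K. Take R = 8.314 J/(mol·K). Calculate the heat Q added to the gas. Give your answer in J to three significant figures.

Q ≈ -11100 J

Isobaric: W = nRΔT = (2.55)(8.314)(-149) = -3159 J.
ΔU = nCᵥΔT with Cᵥ = 5R/2: ΔU = (2.55)(20.79)(-149) = -7897 J.
Q = ΔU + W = -7897 − 3159 = -11056 J.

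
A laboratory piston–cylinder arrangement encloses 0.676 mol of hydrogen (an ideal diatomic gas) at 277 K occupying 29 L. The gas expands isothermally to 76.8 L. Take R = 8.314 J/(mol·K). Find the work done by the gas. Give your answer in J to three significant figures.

W ≈ 1520 J

Isothermal: W = nRT ln(V₂/V₁).
W = (0.676)(8.314)(277) × ln(76.8/29)
  = 1557 × 0.9739
W_by_gas = 1516 J.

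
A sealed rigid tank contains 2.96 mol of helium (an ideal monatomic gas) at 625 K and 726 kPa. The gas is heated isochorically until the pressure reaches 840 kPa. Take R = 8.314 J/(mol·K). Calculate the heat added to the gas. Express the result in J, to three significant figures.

Constant volume ⇒ W = 0, so Q = ΔU = nCᵥΔT with Cᵥ = 3R/2 = 12.47 J/(mol·K).
At constant V, T₂/T₁ = P₂/P₁ ⇒ ΔT = T₁(P₂/P₁ − 1) = 625·(840/726 − 1) = 98.14 K.
ΔU = (2.96)(12.47)(98.14) = 3623 J.

Q ≈ 3620 J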